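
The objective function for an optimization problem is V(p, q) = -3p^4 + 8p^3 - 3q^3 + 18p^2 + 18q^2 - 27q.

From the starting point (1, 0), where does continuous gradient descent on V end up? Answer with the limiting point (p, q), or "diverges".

V is separable, so gradient descent decouples: p follows -∂V/∂p, q follows -∂V/∂q.
∂V/∂p = -12p(p - 3)(p + 1); at p=1 this is 48, so p decreases.
∂V/∂q = -9(q - 3)(q - 1); at q=0 this is -27, so q increases.
p converges to its nearest critical value 0 (a local min of the p-part); q converges to 1. The iterate converges to (0, 1).

(0, 1)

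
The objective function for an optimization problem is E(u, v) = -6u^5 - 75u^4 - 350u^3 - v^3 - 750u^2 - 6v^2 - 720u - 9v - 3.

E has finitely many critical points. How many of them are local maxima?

E separates as a function of u plus a function of v, so ∇E=0 decouples.
∂E/∂u = -30(u + 1)(u + 2)(u + 3)(u + 4) = 0 at u ∈ {-4, -3, -2, -1}; ∂E/∂v = -3(v + 1)(v + 3) = 0 at v ∈ {-3, -1}.
The Hessian is diagonal: diag(E_uu, E_vv). Second derivatives: E_uu(-4)=180, E_uu(-3)=-60, E_uu(-2)=60, E_uu(-1)=-180; E_vv(-3)=6, E_vv(-1)=-6.
Local maxima occur where both diagonal entries negative: (-3, -1), (-1, -1). Count: 2.

2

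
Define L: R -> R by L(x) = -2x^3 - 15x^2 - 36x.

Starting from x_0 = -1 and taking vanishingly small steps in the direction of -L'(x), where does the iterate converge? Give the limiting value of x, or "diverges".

L'(x) = -6(x + 2)(x + 3), so L'(-1) = -12.
Gradient descent moves in the -L' direction, i.e. x is increasing.
There is no critical point above x=-1, and L' keeps the same sign, so the iterate runs off to +∞.

diverges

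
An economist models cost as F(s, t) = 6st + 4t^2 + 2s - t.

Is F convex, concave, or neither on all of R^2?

F is quadratic, so its Hessian is the constant matrix H = [[0, 6], [6, 8]].
det(H) = -36, tr(H) = 8.
det(H) < 0, so H is indefinite: neither convex nor concave.

neither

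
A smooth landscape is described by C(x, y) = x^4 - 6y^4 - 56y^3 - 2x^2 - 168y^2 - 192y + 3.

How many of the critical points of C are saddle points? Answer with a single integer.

C separates as a function of x plus a function of y, so ∇C=0 decouples.
∂C/∂x = 4x(x - 1)(x + 1) = 0 at x ∈ {-1, 0, 1}; ∂C/∂y = -24(y + 1)(y + 2)(y + 4) = 0 at y ∈ {-4, -2, -1}.
The Hessian is diagonal: diag(C_xx, C_yy). Second derivatives: C_xx(-1)=8, C_xx(0)=-4, C_xx(1)=8; C_yy(-4)=-144, C_yy(-2)=48, C_yy(-1)=-72.
Saddle points occur where the two diagonal entries have opposite signs: (-1, -4), (-1, -1), (0, -2), (1, -4), (1, -1). Count: 5.

5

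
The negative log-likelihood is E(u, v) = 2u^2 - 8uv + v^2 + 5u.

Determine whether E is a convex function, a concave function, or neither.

E is quadratic, so its Hessian is the constant matrix H = [[4, -8], [-8, 2]].
det(H) = -56, tr(H) = 6.
det(H) < 0, so H is indefinite: neither convex nor concave.

neither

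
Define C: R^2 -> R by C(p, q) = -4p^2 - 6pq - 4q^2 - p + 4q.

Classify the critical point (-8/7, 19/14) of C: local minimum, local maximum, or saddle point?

local maximum

The Hessian of C is constant: H = [[-8, -6], [-6, -8]].
det(H) = (-8)·(-8) − (-6)² = 28.
det(H) > 0 and tr(H) = -16 < 0, so H is negative definite and the point is a local maximum.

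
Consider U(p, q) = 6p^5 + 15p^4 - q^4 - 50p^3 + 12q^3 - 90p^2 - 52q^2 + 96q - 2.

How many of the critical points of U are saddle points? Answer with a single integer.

6

U separates as a function of p plus a function of q, so ∇U=0 decouples.
∂U/∂p = 30p(p - 2)(p + 1)(p + 3) = 0 at p ∈ {-3, -1, 0, 2}; ∂U/∂q = -4(q - 4)(q - 3)(q - 2) = 0 at q ∈ {2, 3, 4}.
The Hessian is diagonal: diag(U_pp, U_qq). Second derivatives: U_pp(-3)=-900, U_pp(-1)=180, U_pp(0)=-180, U_pp(2)=900; U_qq(2)=-8, U_qq(3)=4, U_qq(4)=-8.
Saddle points occur where the two diagonal entries have opposite signs: (-3, 3), (-1, 2), (-1, 4), (0, 3), (2, 2), (2, 4). Count: 6.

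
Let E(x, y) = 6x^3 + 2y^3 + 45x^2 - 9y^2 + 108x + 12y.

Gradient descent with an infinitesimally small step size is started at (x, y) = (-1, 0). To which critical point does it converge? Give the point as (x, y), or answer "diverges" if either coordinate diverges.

E is separable, so gradient descent decouples: x follows -∂E/∂x, y follows -∂E/∂y.
∂E/∂x = 18(x + 2)(x + 3); at x=-1 this is 36, so x decreases.
∂E/∂y = 6(y - 2)(y - 1); at y=0 this is 12, so y decreases.
The y-coordinate has no critical point in that direction and runs off to infinity.

diverges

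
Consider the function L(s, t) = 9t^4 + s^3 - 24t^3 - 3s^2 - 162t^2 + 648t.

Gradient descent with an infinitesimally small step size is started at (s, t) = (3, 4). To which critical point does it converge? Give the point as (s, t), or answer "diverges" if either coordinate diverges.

(2, 3)

L is separable, so gradient descent decouples: s follows -∂L/∂s, t follows -∂L/∂t.
∂L/∂s = 3s(s - 2); at s=3 this is 9, so s decreases.
∂L/∂t = 36(t - 3)(t - 2)(t + 3); at t=4 this is 504, so t decreases.
s converges to its nearest critical value 2 (a local min of the s-part); t converges to 3. The iterate converges to (2, 3).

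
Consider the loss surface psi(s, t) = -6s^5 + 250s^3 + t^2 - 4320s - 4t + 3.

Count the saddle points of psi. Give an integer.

2

psi separates as a function of s plus a function of t, so ∇psi=0 decouples.
∂psi/∂s = -30(s - 4)(s - 3)(s + 3)(s + 4) = 0 at s ∈ {-4, -3, 3, 4}; ∂psi/∂t = 2(t - 2) = 0 at t ∈ {2}.
The Hessian is diagonal: diag(psi_ss, psi_tt). Second derivatives: psi_ss(-4)=1680, psi_ss(-3)=-1260, psi_ss(3)=1260, psi_ss(4)=-1680; psi_tt(2)=2.
Saddle points occur where the two diagonal entries have opposite signs: (-3, 2), (4, 2). Count: 2.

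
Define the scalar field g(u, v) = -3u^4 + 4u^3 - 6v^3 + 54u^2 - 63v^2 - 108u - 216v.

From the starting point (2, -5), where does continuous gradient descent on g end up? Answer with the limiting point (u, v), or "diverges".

g is separable, so gradient descent decouples: u follows -∂g/∂u, v follows -∂g/∂v.
∂g/∂u = -12(u - 3)(u - 1)(u + 3); at u=2 this is 60, so u decreases.
∂g/∂v = -18(v + 3)(v + 4); at v=-5 this is -36, so v increases.
u converges to its nearest critical value 1 (a local min of the u-part); v converges to -4. The iterate converges to (1, -4).

(1, -4)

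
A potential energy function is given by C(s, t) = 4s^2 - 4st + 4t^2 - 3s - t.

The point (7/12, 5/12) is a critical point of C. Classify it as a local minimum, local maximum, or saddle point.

The Hessian of C is constant: H = [[8, -4], [-4, 8]].
det(H) = 8·8 − (-4)² = 48.
det(H) > 0 and tr(H) = 16 > 0, so H is positive definite and the point is a local minimum.

local minimum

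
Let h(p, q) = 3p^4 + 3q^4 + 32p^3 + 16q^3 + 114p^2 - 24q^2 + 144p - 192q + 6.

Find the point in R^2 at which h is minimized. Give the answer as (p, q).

(-1, 2)

h(p,q) separates as A(p) + B(q) + 6, so its minimum is min A + min B + 6.
A'(p) = 12(p + 1)(p + 3)(p + 4) vanishes at p ∈ {-4, -3, -1}; B'(q) = 12(q - 2)(q + 2)(q + 4) vanishes at q ∈ {-4, -2, 2}.
Local minima of A (where A''>0): A(-4)=-32, A(-1)=-59. Local minima of B: B(-4)=128, B(2)=-304.
So the global minimum of h is A(-1) + B(2) + 6 = -59 − 304 + 6 = -357, attained at (-1, 2).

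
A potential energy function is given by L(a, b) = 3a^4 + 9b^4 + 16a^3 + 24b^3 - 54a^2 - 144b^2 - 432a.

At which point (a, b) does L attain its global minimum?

(3, -4)

L(a,b) separates as P(a) + Q(b), so its minimum is min P + min Q.
P'(a) = 12(a - 3)(a + 3)(a + 4) vanishes at a ∈ {-4, -3, 3}; Q'(b) = 36b(b - 2)(b + 4) vanishes at b ∈ {-4, 0, 2}.
Local minima of P (where P''>0): P(-4)=608, P(3)=-1107. Local minima of Q: Q(-4)=-1536, Q(2)=-240.
So the global minimum of L is P(3) + Q(-4) = -1107 − 1536 = -2643, attained at (3, -4).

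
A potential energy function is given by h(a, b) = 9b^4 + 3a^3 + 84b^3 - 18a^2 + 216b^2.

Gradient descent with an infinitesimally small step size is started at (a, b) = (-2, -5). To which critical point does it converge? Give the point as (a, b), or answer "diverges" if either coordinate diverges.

diverges

h is separable, so gradient descent decouples: a follows -∂h/∂a, b follows -∂h/∂b.
∂h/∂a = 9a(a - 4); at a=-2 this is 108, so a decreases.
∂h/∂b = 36b(b + 3)(b + 4); at b=-5 this is -360, so b increases.
The a-coordinate has no critical point in that direction and runs off to infinity.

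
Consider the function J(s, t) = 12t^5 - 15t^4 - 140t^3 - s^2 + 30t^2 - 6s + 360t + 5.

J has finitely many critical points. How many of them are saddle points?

2

J separates as a function of s plus a function of t, so ∇J=0 decouples.
∂J/∂s = -2(s + 3) = 0 at s ∈ {-3}; ∂J/∂t = 60(t - 3)(t - 1)(t + 1)(t + 2) = 0 at t ∈ {-2, -1, 1, 3}.
The Hessian is diagonal: diag(J_ss, J_tt). Second derivatives: J_ss(-3)=-2; J_tt(-2)=-900, J_tt(-1)=480, J_tt(1)=-720, J_tt(3)=2400.
Saddle points occur where the two diagonal entries have opposite signs: (-3, -1), (-3, 3). Count: 2.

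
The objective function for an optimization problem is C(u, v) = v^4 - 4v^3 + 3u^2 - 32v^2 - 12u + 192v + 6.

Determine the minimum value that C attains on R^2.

-774

C(u,v) separates as P(u) + Q(v) + 6, so its minimum is min P + min Q + 6.
P'(u) = 6u - 12 vanishes at u ∈ {2}; Q'(v) = 4(v - 4)(v - 3)(v + 4) vanishes at v ∈ {-4, 3, 4}.
Local minima of P (where P''>0): P(2)=-12. Local minima of Q: Q(-4)=-768, Q(4)=256.
So the global minimum of C is P(2) + Q(-4) + 6 = -12 − 768 + 6 = -774, attained at (2, -4).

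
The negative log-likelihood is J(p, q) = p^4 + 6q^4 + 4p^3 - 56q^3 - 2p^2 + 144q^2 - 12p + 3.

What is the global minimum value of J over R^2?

-6

J(p,q) separates as A(p) + B(q) + 3, so its minimum is min A + min B + 3.
A'(p) = 4(p - 1)(p + 1)(p + 3) vanishes at p ∈ {-3, -1, 1}; B'(q) = 24q(q - 4)(q - 3) vanishes at q ∈ {0, 3, 4}.
Local minima of A (where A''>0): A(-3)=-9, A(1)=-9. Local minima of B: B(0)=0, B(4)=256.
So the global minimum of J is A(-3) + B(0) + 3 = -9 + 0 + 3 = -6, attained at (-3, 0).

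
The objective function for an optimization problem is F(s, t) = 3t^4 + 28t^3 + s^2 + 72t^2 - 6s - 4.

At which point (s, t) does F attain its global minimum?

(3, 0)

F(s,t) separates as P(s) + Q(t) − 4, so its minimum is min P + min Q − 4.
P'(s) = 2s - 6 vanishes at s ∈ {3}; Q'(t) = 12t(t + 3)(t + 4) vanishes at t ∈ {-4, -3, 0}.
Local minima of P (where P''>0): P(3)=-9. Local minima of Q: Q(-4)=128, Q(0)=0.
So the global minimum of F is P(3) + Q(0) − 4 = -9 + 0 − 4 = -13, attained at (3, 0).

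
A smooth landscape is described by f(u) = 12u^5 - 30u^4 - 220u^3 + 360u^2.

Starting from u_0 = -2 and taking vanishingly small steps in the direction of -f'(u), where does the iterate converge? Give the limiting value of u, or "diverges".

f'(u) = 60u(u - 4)(u - 1)(u + 3), so f'(-2) = -2160.
Gradient descent moves in the -f' direction, i.e. u is increasing.
The nearest critical point in that direction is u = 0, where f'' = 720 > 0 (a local minimum). The iterate converges there.

0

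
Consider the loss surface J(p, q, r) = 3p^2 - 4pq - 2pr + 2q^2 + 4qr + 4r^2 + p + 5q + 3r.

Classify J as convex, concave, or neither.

J is quadratic, so its Hessian is the constant matrix H = [[6, -4, -2], [-4, 4, 4], [-2, 4, 8]].
Leading principal minors: 6, 8, 16.
All positive ⇒ H ≻ 0 ⇒ convex.

convex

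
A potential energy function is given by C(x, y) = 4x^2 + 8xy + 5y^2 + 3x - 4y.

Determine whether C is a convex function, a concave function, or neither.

convex

C is quadratic, so its Hessian is the constant matrix H = [[8, 8], [8, 10]].
det(H) = 16, tr(H) = 18.
det(H) > 0 and tr(H) > 0, so H is positive definite everywhere: convex.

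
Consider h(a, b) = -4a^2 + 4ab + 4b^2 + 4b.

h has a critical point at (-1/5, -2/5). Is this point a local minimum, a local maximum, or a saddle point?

saddle point

The Hessian of h is constant: H = [[-8, 4], [4, 8]].
det(H) = (-8)·8 − 4² = -80.
Since det(H) < 0, H is indefinite and the critical point is a saddle point.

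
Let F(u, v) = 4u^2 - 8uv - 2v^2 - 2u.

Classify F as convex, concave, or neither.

F is quadratic, so its Hessian is the constant matrix H = [[8, -8], [-8, -4]].
det(H) = -96, tr(H) = 4.
det(H) < 0, so H is indefinite: neither convex nor concave.

neither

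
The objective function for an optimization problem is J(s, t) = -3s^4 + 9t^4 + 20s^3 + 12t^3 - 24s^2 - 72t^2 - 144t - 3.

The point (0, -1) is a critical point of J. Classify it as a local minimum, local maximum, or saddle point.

local maximum

The mixed partial ∂²J/∂s∂t is 0, so the Hessian at any point is diag(J_ss, J_tt) = diag(12(-3s^2 + 10s - 4), 36(3t^2 + 2t - 4)).
At (0, -1): H = diag(-48, -108).
Both eigenvalues are negative, so H is negative definite: a local maximum.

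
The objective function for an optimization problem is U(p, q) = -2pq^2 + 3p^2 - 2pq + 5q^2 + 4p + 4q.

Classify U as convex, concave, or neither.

The term -2pq^2 is cubic, so the Hessian is not constant.
∂²U/∂q² = -4p + 10, which takes both signs as p varies (negative for sufficiently large p). A diagonal entry of the Hessian changing sign means the Hessian is neither positive- nor negative-semidefinite on all of R^2.

neither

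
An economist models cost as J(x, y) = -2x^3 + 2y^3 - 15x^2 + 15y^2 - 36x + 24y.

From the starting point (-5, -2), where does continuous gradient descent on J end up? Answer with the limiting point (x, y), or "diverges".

(-3, -1)

J is separable, so gradient descent decouples: x follows -∂J/∂x, y follows -∂J/∂y.
∂J/∂x = -6(x + 2)(x + 3); at x=-5 this is -36, so x increases.
∂J/∂y = 6(y + 1)(y + 4); at y=-2 this is -12, so y increases.
x converges to its nearest critical value -3 (a local min of the x-part); y converges to -1. The iterate converges to (-3, -1).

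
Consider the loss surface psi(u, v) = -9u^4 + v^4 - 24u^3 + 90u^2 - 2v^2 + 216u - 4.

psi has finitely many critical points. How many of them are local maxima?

psi separates as a function of u plus a function of v, so ∇psi=0 decouples.
∂psi/∂u = -36(u - 2)(u + 1)(u + 3) = 0 at u ∈ {-3, -1, 2}; ∂psi/∂v = 4v(v - 1)(v + 1) = 0 at v ∈ {-1, 0, 1}.
The Hessian is diagonal: diag(psi_uu, psi_vv). Second derivatives: psi_uu(-3)=-360, psi_uu(-1)=216, psi_uu(2)=-540; psi_vv(-1)=8, psi_vv(0)=-4, psi_vv(1)=8.
Local maxima occur where both diagonal entries negative: (-3, 0), (2, 0). Count: 2.

2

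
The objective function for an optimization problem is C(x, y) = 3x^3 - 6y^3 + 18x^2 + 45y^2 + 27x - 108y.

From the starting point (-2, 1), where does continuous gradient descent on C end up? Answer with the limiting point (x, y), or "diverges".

(-1, 2)

C is separable, so gradient descent decouples: x follows -∂C/∂x, y follows -∂C/∂y.
∂C/∂x = 9(x + 1)(x + 3); at x=-2 this is -9, so x increases.
∂C/∂y = -18(y - 3)(y - 2); at y=1 this is -36, so y increases.
x converges to its nearest critical value -1 (a local min of the x-part); y converges to 2. The iterate converges to (-1, 2).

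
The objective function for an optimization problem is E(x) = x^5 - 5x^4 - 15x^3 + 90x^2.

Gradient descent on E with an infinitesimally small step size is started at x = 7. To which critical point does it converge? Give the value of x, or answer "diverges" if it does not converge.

E'(x) = 5x(x - 4)(x - 3)(x + 3), so E'(7) = 4200.
Gradient descent moves in the -E' direction, i.e. x is decreasing.
The nearest critical point in that direction is x = 4, where E'' = 140 > 0 (a local minimum). The iterate converges there.

4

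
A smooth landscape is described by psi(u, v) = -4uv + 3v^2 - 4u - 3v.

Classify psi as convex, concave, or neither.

psi is quadratic, so its Hessian is the constant matrix H = [[0, -4], [-4, 6]].
det(H) = -16, tr(H) = 6.
det(H) < 0, so H is indefinite: neither convex nor concave.

neither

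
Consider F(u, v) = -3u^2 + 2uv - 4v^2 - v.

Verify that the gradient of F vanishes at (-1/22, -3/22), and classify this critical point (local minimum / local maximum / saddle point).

∇F = (-6u + 2v, 2u - 8v - 1); substituting (-1/22, -3/22) gives ∇F = (0, 0), so (-1/22, -3/22) is indeed a critical point.
The Hessian of F is constant: H = [[-6, 2], [2, -8]].
det(H) = (-6)·(-8) − 2² = 44.
det(H) > 0 and tr(H) = -14 < 0, so H is negative definite and the point is a local maximum.

local maximum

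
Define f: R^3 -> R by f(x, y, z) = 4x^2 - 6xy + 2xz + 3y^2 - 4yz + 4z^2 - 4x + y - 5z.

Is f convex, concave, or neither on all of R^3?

f is quadratic, so its Hessian is the constant matrix H = [[8, -6, 2], [-6, 6, -4], [2, -4, 8]].
Leading principal minors: 8, 12, 40.
All positive ⇒ H ≻ 0 ⇒ convex.

convex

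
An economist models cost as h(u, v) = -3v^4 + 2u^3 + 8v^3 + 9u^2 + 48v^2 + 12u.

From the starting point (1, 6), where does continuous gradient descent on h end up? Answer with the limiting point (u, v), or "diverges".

diverges

h is separable, so gradient descent decouples: u follows -∂h/∂u, v follows -∂h/∂v.
∂h/∂u = 6(u + 1)(u + 2); at u=1 this is 36, so u decreases.
∂h/∂v = -12v(v - 4)(v + 2); at v=6 this is -1152, so v increases.
The v-coordinate has no critical point in that direction and runs off to infinity.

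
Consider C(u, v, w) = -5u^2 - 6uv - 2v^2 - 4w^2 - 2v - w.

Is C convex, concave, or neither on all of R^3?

C is quadratic, so its Hessian is the constant matrix H = [[-10, -6, 0], [-6, -4, 0], [0, 0, -8]].
Leading principal minors: -10, 4, -32.
Signs alternate −, +, − ⇒ H ≺ 0 ⇒ concave.

concave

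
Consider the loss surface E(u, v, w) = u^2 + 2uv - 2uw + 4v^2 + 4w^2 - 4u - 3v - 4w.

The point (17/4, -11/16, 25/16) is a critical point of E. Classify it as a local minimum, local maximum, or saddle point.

local minimum

The Hessian is constant: H = [[2, 2, -2], [2, 8, 0], [-2, 0, 8]].
Leading principal minors: Δ₁ = 2, Δ₂ = 12, Δ₃ = 64.
All leading minors are positive, so H is positive definite: a local minimum.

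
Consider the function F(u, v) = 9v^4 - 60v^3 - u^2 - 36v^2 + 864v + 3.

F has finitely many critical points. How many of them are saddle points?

2

F separates as a function of u plus a function of v, so ∇F=0 decouples.
∂F/∂u = -2u = 0 at u ∈ {0}; ∂F/∂v = 36(v - 4)(v - 3)(v + 2) = 0 at v ∈ {-2, 3, 4}.
The Hessian is diagonal: diag(F_uu, F_vv). Second derivatives: F_uu(0)=-2; F_vv(-2)=1080, F_vv(3)=-180, F_vv(4)=216.
Saddle points occur where the two diagonal entries have opposite signs: (0, -2), (0, 4). Count: 2.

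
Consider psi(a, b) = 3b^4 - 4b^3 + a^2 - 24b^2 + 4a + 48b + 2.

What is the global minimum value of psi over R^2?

-114

psi(a,b) separates as P(a) + Q(b) + 2, so its minimum is min P + min Q + 2.
P'(a) = 2a + 4 vanishes at a ∈ {-2}; Q'(b) = 12(b - 2)(b - 1)(b + 2) vanishes at b ∈ {-2, 1, 2}.
Local minima of P (where P''>0): P(-2)=-4. Local minima of Q: Q(-2)=-112, Q(2)=16.
So the global minimum of psi is P(-2) + Q(-2) + 2 = -4 − 112 + 2 = -114, attained at (-2, -2).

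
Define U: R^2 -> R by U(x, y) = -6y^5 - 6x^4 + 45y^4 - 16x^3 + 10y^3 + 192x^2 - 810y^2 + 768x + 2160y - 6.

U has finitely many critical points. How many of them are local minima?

2

U separates as a function of x plus a function of y, so ∇U=0 decouples.
∂U/∂x = -24(x - 4)(x + 2)(x + 4) = 0 at x ∈ {-4, -2, 4}; ∂U/∂y = -30(y - 4)(y - 3)(y - 2)(y + 3) = 0 at y ∈ {-3, 2, 3, 4}.
The Hessian is diagonal: diag(U_xx, U_yy). Second derivatives: U_xx(-4)=-384, U_xx(-2)=288, U_xx(4)=-1152; U_yy(-3)=6300, U_yy(2)=-300, U_yy(3)=180, U_yy(4)=-420.
Local minima occur where both diagonal entries positive: (-2, -3), (-2, 3). Count: 2.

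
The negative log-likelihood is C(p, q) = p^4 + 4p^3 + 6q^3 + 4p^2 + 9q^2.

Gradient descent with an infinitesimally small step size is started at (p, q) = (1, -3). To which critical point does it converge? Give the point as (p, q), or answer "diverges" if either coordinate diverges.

diverges

C is separable, so gradient descent decouples: p follows -∂C/∂p, q follows -∂C/∂q.
∂C/∂p = 4p(p + 1)(p + 2); at p=1 this is 24, so p decreases.
∂C/∂q = 18q(q + 1); at q=-3 this is 108, so q decreases.
The q-coordinate has no critical point in that direction and runs off to infinity.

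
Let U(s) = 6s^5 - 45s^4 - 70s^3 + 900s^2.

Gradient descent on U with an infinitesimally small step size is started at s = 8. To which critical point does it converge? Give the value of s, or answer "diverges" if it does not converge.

U'(s) = 30s(s - 5)(s - 4)(s + 3), so U'(8) = 31680.
Gradient descent moves in the -U' direction, i.e. s is decreasing.
The nearest critical point in that direction is s = 5, where U'' = 1200 > 0 (a local minimum). The iterate converges there.

5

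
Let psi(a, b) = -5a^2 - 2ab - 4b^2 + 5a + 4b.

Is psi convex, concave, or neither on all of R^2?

psi is quadratic, so its Hessian is the constant matrix H = [[-10, -2], [-2, -8]].
det(H) = 76, tr(H) = -18.
det(H) > 0 and tr(H) < 0, so H is negative definite everywhere: concave.

concave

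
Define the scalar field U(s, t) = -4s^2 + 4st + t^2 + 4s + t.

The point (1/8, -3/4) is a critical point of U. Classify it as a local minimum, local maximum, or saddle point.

saddle point

The Hessian of U is constant: H = [[-8, 4], [4, 2]].
det(H) = (-8)·2 − 4² = -32.
Since det(H) < 0, H is indefinite and the critical point is a saddle point.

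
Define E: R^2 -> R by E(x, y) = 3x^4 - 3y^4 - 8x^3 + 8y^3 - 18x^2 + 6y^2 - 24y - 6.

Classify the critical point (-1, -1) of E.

The mixed partial ∂²E/∂x∂y is 0, so the Hessian at any point is diag(E_xx, E_yy) = diag(12(3x^2 - 4x - 3), 12(-3y^2 + 4y + 1)).
At (-1, -1): H = diag(48, -72).
The eigenvalues have opposite signs, so H is indefinite: a saddle point.

saddle point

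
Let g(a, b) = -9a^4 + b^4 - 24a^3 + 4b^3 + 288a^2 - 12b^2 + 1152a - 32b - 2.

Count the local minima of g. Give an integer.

2

g separates as a function of a plus a function of b, so ∇g=0 decouples.
∂g/∂a = -36(a - 4)(a + 2)(a + 4) = 0 at a ∈ {-4, -2, 4}; ∂g/∂b = 4(b - 2)(b + 1)(b + 4) = 0 at b ∈ {-4, -1, 2}.
The Hessian is diagonal: diag(g_aa, g_bb). Second derivatives: g_aa(-4)=-576, g_aa(-2)=432, g_aa(4)=-1728; g_bb(-4)=72, g_bb(-1)=-36, g_bb(2)=72.
Local minima occur where both diagonal entries positive: (-2, -4), (-2, 2). Count: 2.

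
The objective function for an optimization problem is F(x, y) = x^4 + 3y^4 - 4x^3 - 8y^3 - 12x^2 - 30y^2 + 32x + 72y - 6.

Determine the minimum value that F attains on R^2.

F(x,y) separates as P(x) + Q(y) − 6, so its minimum is min P + min Q − 6.
P'(x) = 4(x - 4)(x - 1)(x + 2) vanishes at x ∈ {-2, 1, 4}; Q'(y) = 12(y - 3)(y - 1)(y + 2) vanishes at y ∈ {-2, 1, 3}.
Local minima of P (where P''>0): P(-2)=-64, P(4)=-64. Local minima of Q: Q(-2)=-152, Q(3)=-27.
So the global minimum of F is P(-2) + Q(-2) − 6 = -64 − 152 − 6 = -222, attained at (-2, -2).

-222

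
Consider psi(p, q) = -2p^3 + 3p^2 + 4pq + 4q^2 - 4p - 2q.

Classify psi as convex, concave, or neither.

The term -2p^3 is cubic, so the Hessian is not constant.
∂²psi/∂p² = -12p + 6, which takes both signs as p varies (negative for sufficiently large p). A diagonal entry of the Hessian changing sign means the Hessian is neither positive- nor negative-semidefinite on all of R^2.

neither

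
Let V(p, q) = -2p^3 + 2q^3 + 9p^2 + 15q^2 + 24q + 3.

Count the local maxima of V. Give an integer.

V separates as a function of p plus a function of q, so ∇V=0 decouples.
∂V/∂p = -6p(p - 3) = 0 at p ∈ {0, 3}; ∂V/∂q = 6(q + 1)(q + 4) = 0 at q ∈ {-4, -1}.
The Hessian is diagonal: diag(V_pp, V_qq). Second derivatives: V_pp(0)=18, V_pp(3)=-18; V_qq(-4)=-18, V_qq(-1)=18.
Local maxima occur where both diagonal entries negative: (3, -4). Count: 1.

1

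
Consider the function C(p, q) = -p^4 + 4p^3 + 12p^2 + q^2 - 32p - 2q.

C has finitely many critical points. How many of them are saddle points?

2

C separates as a function of p plus a function of q, so ∇C=0 decouples.
∂C/∂p = -4(p - 4)(p - 1)(p + 2) = 0 at p ∈ {-2, 1, 4}; ∂C/∂q = 2(q - 1) = 0 at q ∈ {1}.
The Hessian is diagonal: diag(C_pp, C_qq). Second derivatives: C_pp(-2)=-72, C_pp(1)=36, C_pp(4)=-72; C_qq(1)=2.
Saddle points occur where the two diagonal entries have opposite signs: (-2, 1), (4, 1). Count: 2.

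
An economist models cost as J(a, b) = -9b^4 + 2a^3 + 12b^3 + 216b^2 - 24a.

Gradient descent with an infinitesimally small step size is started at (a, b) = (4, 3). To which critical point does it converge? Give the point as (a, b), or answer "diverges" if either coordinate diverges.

(2, 0)

J is separable, so gradient descent decouples: a follows -∂J/∂a, b follows -∂J/∂b.
∂J/∂a = 6(a - 2)(a + 2); at a=4 this is 72, so a decreases.
∂J/∂b = -36b(b - 4)(b + 3); at b=3 this is 648, so b decreases.
a converges to its nearest critical value 2 (a local min of the a-part); b converges to 0. The iterate converges to (2, 0).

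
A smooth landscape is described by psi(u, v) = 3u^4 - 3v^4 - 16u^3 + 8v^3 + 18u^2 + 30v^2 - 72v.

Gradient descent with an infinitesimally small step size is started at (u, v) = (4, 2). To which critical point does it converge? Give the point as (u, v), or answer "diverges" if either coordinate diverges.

(3, 1)

psi is separable, so gradient descent decouples: u follows -∂psi/∂u, v follows -∂psi/∂v.
∂psi/∂u = 12u(u - 3)(u - 1); at u=4 this is 144, so u decreases.
∂psi/∂v = -12(v - 3)(v - 1)(v + 2); at v=2 this is 48, so v decreases.
u converges to its nearest critical value 3 (a local min of the u-part); v converges to 1. The iterate converges to (3, 1).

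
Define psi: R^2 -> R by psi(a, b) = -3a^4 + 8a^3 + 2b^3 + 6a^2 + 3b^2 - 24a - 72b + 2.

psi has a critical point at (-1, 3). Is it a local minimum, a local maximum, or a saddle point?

The mixed partial ∂²psi/∂a∂b is 0, so the Hessian at any point is diag(psi_aa, psi_bb) = diag(12(-3a^2 + 4a + 1), 6(2b + 1)).
At (-1, 3): H = diag(-72, 42).
The eigenvalues have opposite signs, so H is indefinite: a saddle point.

saddle point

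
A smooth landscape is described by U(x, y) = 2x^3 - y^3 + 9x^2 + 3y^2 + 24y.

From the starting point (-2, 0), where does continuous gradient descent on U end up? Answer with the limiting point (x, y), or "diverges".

U is separable, so gradient descent decouples: x follows -∂U/∂x, y follows -∂U/∂y.
∂U/∂x = 6x(x + 3); at x=-2 this is -12, so x increases.
∂U/∂y = -3(y - 4)(y + 2); at y=0 this is 24, so y decreases.
x converges to its nearest critical value 0 (a local min of the x-part); y converges to -2. The iterate converges to (0, -2).

(0, -2)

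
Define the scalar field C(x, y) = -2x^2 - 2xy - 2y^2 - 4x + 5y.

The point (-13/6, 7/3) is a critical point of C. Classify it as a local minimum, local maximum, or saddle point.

local maximum

The Hessian of C is constant: H = [[-4, -2], [-2, -4]].
det(H) = (-4)·(-4) − (-2)² = 12.
det(H) > 0 and tr(H) = -8 < 0, so H is negative definite and the point is a local maximum.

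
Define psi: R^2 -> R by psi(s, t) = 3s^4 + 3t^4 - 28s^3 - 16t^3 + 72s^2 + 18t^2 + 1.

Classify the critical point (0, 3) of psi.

local minimum

The mixed partial ∂²psi/∂s∂t is 0, so the Hessian at any point is diag(psi_ss, psi_tt) = diag(12(3s^2 - 14s + 12), 12(3t^2 - 8t + 3)).
At (0, 3): H = diag(144, 72).
Both eigenvalues are positive, so H is positive definite: a local minimum.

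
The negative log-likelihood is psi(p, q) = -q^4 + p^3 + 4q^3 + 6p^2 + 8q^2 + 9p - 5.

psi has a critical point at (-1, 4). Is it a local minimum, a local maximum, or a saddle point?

The mixed partial ∂²psi/∂p∂q is 0, so the Hessian at any point is diag(psi_pp, psi_qq) = diag(6(p + 2), 4(-3q^2 + 6q + 4)).
At (-1, 4): H = diag(6, -80).
The eigenvalues have opposite signs, so H is indefinite: a saddle point.

saddle point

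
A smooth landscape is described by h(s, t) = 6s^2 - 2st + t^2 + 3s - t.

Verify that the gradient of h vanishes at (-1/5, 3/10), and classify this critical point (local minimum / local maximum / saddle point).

∇h = (12s - 2t + 3, -2s + 2t - 1); substituting (-1/5, 3/10) gives ∇h = (0, 0), so (-1/5, 3/10) is indeed a critical point.
The Hessian of h is constant: H = [[12, -2], [-2, 2]].
det(H) = 12·2 − (-2)² = 20.
det(H) > 0 and tr(H) = 14 > 0, so H is positive definite and the point is a local minimum.

local minimum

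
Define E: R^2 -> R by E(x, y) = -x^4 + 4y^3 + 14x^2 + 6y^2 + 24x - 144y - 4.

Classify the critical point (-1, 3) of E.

local minimum

The mixed partial ∂²E/∂x∂y is 0, so the Hessian at any point is diag(E_xx, E_yy) = diag(4(-3x^2 + 7), 12(2y + 1)).
At (-1, 3): H = diag(16, 84).
Both eigenvalues are positive, so H is positive definite: a local minimum.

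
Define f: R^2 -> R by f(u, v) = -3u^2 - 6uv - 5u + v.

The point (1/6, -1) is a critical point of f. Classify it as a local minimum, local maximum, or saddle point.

The Hessian of f is constant: H = [[-6, -6], [-6, 0]].
det(H) = (-6)·0 − (-6)² = -36.
Since det(H) < 0, H is indefinite and the critical point is a saddle point.

saddle point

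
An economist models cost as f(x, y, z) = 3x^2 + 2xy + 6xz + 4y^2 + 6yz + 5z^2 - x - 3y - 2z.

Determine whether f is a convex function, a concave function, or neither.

f is quadratic, so its Hessian is the constant matrix H = [[6, 2, 6], [2, 8, 6], [6, 6, 10]].
Leading principal minors: 6, 44, 80.
All positive ⇒ H ≻ 0 ⇒ convex.

convex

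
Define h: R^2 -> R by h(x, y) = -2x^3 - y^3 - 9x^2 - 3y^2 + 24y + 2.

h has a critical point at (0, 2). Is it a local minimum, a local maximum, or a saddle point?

The mixed partial ∂²h/∂x∂y is 0, so the Hessian at any point is diag(h_xx, h_yy) = diag(-6(2x + 3), -6(y + 1)).
At (0, 2): H = diag(-18, -18).
Both eigenvalues are negative, so H is negative definite: a local maximum.

local maximum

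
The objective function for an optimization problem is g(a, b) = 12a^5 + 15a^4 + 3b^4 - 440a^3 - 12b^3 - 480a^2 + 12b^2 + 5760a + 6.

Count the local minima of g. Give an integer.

g separates as a function of a plus a function of b, so ∇g=0 decouples.
∂g/∂a = 60(a - 4)(a - 2)(a + 3)(a + 4) = 0 at a ∈ {-4, -3, 2, 4}; ∂g/∂b = 12b(b - 2)(b - 1) = 0 at b ∈ {0, 1, 2}.
The Hessian is diagonal: diag(g_aa, g_bb). Second derivatives: g_aa(-4)=-2880, g_aa(-3)=2100, g_aa(2)=-3600, g_aa(4)=6720; g_bb(0)=24, g_bb(1)=-12, g_bb(2)=24.
Local minima occur where both diagonal entries positive: (-3, 0), (-3, 2), (4, 0), (4, 2). Count: 4.

4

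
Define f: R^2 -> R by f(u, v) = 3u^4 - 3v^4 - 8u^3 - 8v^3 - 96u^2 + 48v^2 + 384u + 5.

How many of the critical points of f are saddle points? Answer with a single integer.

f separates as a function of u plus a function of v, so ∇f=0 decouples.
∂f/∂u = 12(u - 4)(u - 2)(u + 4) = 0 at u ∈ {-4, 2, 4}; ∂f/∂v = -12v(v - 2)(v + 4) = 0 at v ∈ {-4, 0, 2}.
The Hessian is diagonal: diag(f_uu, f_vv). Second derivatives: f_uu(-4)=576, f_uu(2)=-144, f_uu(4)=192; f_vv(-4)=-288, f_vv(0)=96, f_vv(2)=-144.
Saddle points occur where the two diagonal entries have opposite signs: (-4, -4), (-4, 2), (2, 0), (4, -4), (4, 2). Count: 5.

5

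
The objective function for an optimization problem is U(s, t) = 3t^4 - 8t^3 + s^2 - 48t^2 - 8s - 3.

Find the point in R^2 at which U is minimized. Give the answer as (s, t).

(4, 4)

U(s,t) separates as P(s) + Q(t) − 3, so its minimum is min P + min Q − 3.
P'(s) = 2s - 8 vanishes at s ∈ {4}; Q'(t) = 12t(t - 4)(t + 2) vanishes at t ∈ {-2, 0, 4}.
Local minima of P (where P''>0): P(4)=-16. Local minima of Q: Q(-2)=-80, Q(4)=-512.
So the global minimum of U is P(4) + Q(4) − 3 = -16 − 512 − 3 = -531, attained at (4, 4).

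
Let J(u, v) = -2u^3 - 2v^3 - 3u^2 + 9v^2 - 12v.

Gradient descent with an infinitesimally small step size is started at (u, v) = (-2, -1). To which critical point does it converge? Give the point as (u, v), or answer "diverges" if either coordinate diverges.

(-1, 1)

J is separable, so gradient descent decouples: u follows -∂J/∂u, v follows -∂J/∂v.
∂J/∂u = -6u(u + 1); at u=-2 this is -12, so u increases.
∂J/∂v = -6(v - 2)(v - 1); at v=-1 this is -36, so v increases.
u converges to its nearest critical value -1 (a local min of the u-part); v converges to 1. The iterate converges to (-1, 1).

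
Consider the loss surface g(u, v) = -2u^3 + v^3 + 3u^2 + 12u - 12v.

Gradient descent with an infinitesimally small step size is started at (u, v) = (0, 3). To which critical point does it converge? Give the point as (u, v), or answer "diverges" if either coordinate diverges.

g is separable, so gradient descent decouples: u follows -∂g/∂u, v follows -∂g/∂v.
∂g/∂u = -6(u - 2)(u + 1); at u=0 this is 12, so u decreases.
∂g/∂v = 3(v - 2)(v + 2); at v=3 this is 15, so v decreases.
u converges to its nearest critical value -1 (a local min of the u-part); v converges to 2. The iterate converges to (-1, 2).

(-1, 2)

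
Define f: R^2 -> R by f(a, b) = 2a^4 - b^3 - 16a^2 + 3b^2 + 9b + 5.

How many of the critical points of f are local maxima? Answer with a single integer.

1

f separates as a function of a plus a function of b, so ∇f=0 decouples.
∂f/∂a = 8a(a - 2)(a + 2) = 0 at a ∈ {-2, 0, 2}; ∂f/∂b = -3(b - 3)(b + 1) = 0 at b ∈ {-1, 3}.
The Hessian is diagonal: diag(f_aa, f_bb). Second derivatives: f_aa(-2)=64, f_aa(0)=-32, f_aa(2)=64; f_bb(-1)=12, f_bb(3)=-12.
Local maxima occur where both diagonal entries negative: (0, 3). Count: 1.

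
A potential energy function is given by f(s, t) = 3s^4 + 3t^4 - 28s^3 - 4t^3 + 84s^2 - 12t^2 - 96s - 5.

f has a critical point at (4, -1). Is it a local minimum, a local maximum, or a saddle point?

local minimum

The mixed partial ∂²f/∂s∂t is 0, so the Hessian at any point is diag(f_ss, f_tt) = diag(12(3s^2 - 14s + 14), 12(3t^2 - 2t - 2)).
At (4, -1): H = diag(72, 36).
Both eigenvalues are positive, so H is positive definite: a local minimum.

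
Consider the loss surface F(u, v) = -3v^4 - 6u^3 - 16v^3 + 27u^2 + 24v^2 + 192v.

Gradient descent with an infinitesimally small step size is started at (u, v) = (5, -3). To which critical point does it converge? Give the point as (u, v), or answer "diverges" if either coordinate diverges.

F is separable, so gradient descent decouples: u follows -∂F/∂u, v follows -∂F/∂v.
∂F/∂u = -18u(u - 3); at u=5 this is -180, so u increases.
∂F/∂v = -12(v - 2)(v + 2)(v + 4); at v=-3 this is -60, so v increases.
The u-coordinate has no critical point in that direction and runs off to infinity.

diverges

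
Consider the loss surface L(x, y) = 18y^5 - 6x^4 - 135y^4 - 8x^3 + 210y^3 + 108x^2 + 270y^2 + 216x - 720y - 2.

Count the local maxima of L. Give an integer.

4

L separates as a function of x plus a function of y, so ∇L=0 decouples.
∂L/∂x = -24(x - 3)(x + 1)(x + 3) = 0 at x ∈ {-3, -1, 3}; ∂L/∂y = 90(y - 4)(y - 2)(y - 1)(y + 1) = 0 at y ∈ {-1, 1, 2, 4}.
The Hessian is diagonal: diag(L_xx, L_yy). Second derivatives: L_xx(-3)=-288, L_xx(-1)=192, L_xx(3)=-576; L_yy(-1)=-2700, L_yy(1)=540, L_yy(2)=-540, L_yy(4)=2700.
Local maxima occur where both diagonal entries negative: (-3, -1), (-3, 2), (3, -1), (3, 2). Count: 4.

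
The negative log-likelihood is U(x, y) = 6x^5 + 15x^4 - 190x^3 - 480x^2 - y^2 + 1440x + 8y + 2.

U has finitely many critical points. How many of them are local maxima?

2

U separates as a function of x plus a function of y, so ∇U=0 decouples.
∂U/∂x = 30(x - 4)(x - 1)(x + 3)(x + 4) = 0 at x ∈ {-4, -3, 1, 4}; ∂U/∂y = -2(y - 4) = 0 at y ∈ {4}.
The Hessian is diagonal: diag(U_xx, U_yy). Second derivatives: U_xx(-4)=-1200, U_xx(-3)=840, U_xx(1)=-1800, U_xx(4)=5040; U_yy(4)=-2.
Local maxima occur where both diagonal entries negative: (-4, 4), (1, 4). Count: 2.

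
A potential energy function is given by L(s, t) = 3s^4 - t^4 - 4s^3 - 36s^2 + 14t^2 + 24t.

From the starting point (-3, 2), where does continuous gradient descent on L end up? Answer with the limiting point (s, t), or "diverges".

(-2, -1)

L is separable, so gradient descent decouples: s follows -∂L/∂s, t follows -∂L/∂t.
∂L/∂s = 12s(s - 3)(s + 2); at s=-3 this is -216, so s increases.
∂L/∂t = -4(t - 3)(t + 1)(t + 2); at t=2 this is 48, so t decreases.
s converges to its nearest critical value -2 (a local min of the s-part); t converges to -1. The iterate converges to (-2, -1).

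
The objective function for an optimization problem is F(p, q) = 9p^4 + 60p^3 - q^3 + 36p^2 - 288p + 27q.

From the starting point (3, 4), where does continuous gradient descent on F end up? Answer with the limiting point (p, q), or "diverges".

diverges

F is separable, so gradient descent decouples: p follows -∂F/∂p, q follows -∂F/∂q.
∂F/∂p = 36(p - 1)(p + 2)(p + 4); at p=3 this is 2520, so p decreases.
∂F/∂q = -3(q - 3)(q + 3); at q=4 this is -21, so q increases.
The q-coordinate has no critical point in that direction and runs off to infinity.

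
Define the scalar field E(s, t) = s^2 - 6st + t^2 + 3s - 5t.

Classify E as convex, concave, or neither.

neither

E is quadratic, so its Hessian is the constant matrix H = [[2, -6], [-6, 2]].
det(H) = -32, tr(H) = 4.
det(H) < 0, so H is indefinite: neither convex nor concave.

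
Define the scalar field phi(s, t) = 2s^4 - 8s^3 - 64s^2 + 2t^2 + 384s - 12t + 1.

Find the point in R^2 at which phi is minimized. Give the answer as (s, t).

(-4, 3)

phi(s,t) separates as P(s) + Q(t) + 1, so its minimum is min P + min Q + 1.
P'(s) = 8(s - 4)(s - 3)(s + 4) vanishes at s ∈ {-4, 3, 4}; Q'(t) = 4(t - 3) vanishes at t ∈ {3}.
Local minima of P (where P''>0): P(-4)=-1536, P(4)=512. Local minima of Q: Q(3)=-18.
So the global minimum of phi is P(-4) + Q(3) + 1 = -1536 − 18 + 1 = -1553, attained at (-4, 3).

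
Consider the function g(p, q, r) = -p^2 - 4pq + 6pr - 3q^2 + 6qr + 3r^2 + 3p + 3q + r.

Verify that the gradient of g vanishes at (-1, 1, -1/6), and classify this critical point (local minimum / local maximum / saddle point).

∇g = (-2p - 4q + 6r + 3, -4p - 6q + 6r + 3, 6p + 6q + 6r + 1); substituting (-1, 1, -1/6) gives ∇g = (0, 0, 0), so (-1, 1, -1/6) is indeed a critical point.
The Hessian is constant: H = [[-2, -4, 6], [-4, -6, 6], [6, 6, 6]].
Leading principal minors: Δ₁ = -2, Δ₂ = -4, Δ₃ = -24.
The minors fit neither the all-positive nor the alternating-sign pattern, so H is indefinite: a saddle point.

saddle point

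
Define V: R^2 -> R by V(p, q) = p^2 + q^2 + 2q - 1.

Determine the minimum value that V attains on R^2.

V(p,q) separates as A(p) + B(q) − 1, so its minimum is min A + min B − 1.
A'(p) = 2p vanishes at p ∈ {0}; B'(q) = 2q + 2 vanishes at q ∈ {-1}.
Local minima of A (where A''>0): A(0)=0. Local minima of B: B(-1)=-1.
So the global minimum of V is A(0) + B(-1) − 1 = 0 − 1 − 1 = -2, attained at (0, -1).

-2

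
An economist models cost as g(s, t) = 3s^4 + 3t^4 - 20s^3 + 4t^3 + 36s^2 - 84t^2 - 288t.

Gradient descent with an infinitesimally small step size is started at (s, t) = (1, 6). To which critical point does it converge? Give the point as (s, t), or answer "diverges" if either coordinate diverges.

g is separable, so gradient descent decouples: s follows -∂g/∂s, t follows -∂g/∂t.
∂g/∂s = 12s(s - 3)(s - 2); at s=1 this is 24, so s decreases.
∂g/∂t = 12(t - 4)(t + 2)(t + 3); at t=6 this is 1728, so t decreases.
s converges to its nearest critical value 0 (a local min of the s-part); t converges to 4. The iterate converges to (0, 4).

(0, 4)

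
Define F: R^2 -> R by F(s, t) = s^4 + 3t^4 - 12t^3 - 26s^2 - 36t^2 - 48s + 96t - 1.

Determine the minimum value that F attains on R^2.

-545

F(s,t) separates as P(s) + Q(t) − 1, so its minimum is min P + min Q − 1.
P'(s) = 4(s - 4)(s + 1)(s + 3) vanishes at s ∈ {-3, -1, 4}; Q'(t) = 12(t - 4)(t - 1)(t + 2) vanishes at t ∈ {-2, 1, 4}.
Local minima of P (where P''>0): P(-3)=-9, P(4)=-352. Local minima of Q: Q(-2)=-192, Q(4)=-192.
So the global minimum of F is P(4) + Q(-2) − 1 = -352 − 192 − 1 = -545, attained at (4, -2).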